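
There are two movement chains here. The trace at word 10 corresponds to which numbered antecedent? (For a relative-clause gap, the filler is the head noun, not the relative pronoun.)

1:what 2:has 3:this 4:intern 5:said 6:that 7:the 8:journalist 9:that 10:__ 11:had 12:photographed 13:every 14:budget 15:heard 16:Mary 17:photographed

8

The marked gap is inside the relative clause, the subject of "photographed".
Its filler is the head noun "journalist" (via "that"), at word 8.
(The other dependency links word 1 to a gap after word 17.)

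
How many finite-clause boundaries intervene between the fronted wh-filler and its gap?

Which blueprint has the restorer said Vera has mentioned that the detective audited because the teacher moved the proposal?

"which blueprint" is extracted from the object of "audited".
Boundaries crossed, outermost first: [Ø], [that] — 2 in total.

2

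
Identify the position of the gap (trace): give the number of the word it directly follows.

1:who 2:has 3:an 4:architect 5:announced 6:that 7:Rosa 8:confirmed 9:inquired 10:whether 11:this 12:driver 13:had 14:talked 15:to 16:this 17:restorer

8

The displaced element is "who" (word 1).
It is linked across 2 clause boundaries (that → Ø).
It functions as the subject of "inquired", so the gap sits immediately after word 8 ("confirmed").
Base order: An architect has announced that Rosa confirmed who inquired whether this driver had talked to this restorer.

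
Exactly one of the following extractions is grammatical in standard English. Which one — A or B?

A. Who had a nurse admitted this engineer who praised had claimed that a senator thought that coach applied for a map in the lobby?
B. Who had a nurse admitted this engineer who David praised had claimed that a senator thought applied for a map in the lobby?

B

In A, the wh-phrase is extracted from inside a complex-NP island (relative clause) (introduced by "who"), which blocks movement.
In B, the extraction path crosses only that-complement boundaries, which are transparent.
So B is grammatical.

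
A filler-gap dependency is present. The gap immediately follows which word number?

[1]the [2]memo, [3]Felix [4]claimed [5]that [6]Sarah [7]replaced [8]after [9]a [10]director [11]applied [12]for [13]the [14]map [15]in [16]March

7

The displaced element is "the memo" (word 2).
It is linked across 1 clause boundary (that).
It functions as the direct object of "replaced", so the gap sits immediately after word 7 ("replaced").
Base order: Felix claimed that Sarah replaced the memo after a director applied for the map in March.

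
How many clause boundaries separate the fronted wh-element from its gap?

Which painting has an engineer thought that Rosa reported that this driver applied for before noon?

"which painting" is extracted from the PP object of "applied".
Boundaries crossed, outermost first: [that], [that] — 2 in total.

2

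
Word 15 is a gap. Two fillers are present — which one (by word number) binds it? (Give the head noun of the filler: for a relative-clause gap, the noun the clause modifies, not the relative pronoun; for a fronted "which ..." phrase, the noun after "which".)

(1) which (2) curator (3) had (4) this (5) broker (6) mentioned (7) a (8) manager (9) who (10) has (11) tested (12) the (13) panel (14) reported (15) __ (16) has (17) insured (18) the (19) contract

The marked gap is the subject of "insured".
Its filler is the fronted wh-phrase "which curator", at word 2.
(The other dependency links word 8 to a gap after word 9.)

2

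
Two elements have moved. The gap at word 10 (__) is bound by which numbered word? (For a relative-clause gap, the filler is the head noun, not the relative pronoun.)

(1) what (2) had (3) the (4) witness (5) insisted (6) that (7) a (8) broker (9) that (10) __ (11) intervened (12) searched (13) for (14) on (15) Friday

The marked gap is inside the relative clause, the subject of "intervened".
Its filler is the head noun "broker" (via "that"), at word 8.
(The other dependency links word 1 to a gap after word 13.)

8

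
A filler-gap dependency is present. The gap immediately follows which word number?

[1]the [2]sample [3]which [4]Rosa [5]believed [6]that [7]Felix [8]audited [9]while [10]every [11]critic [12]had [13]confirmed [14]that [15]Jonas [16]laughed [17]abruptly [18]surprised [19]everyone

The displaced element is "the sample" (word 2).
It is linked across 1 clause boundary (that).
It functions as the direct object of "audited", so the gap sits immediately after word 8 ("audited").
Base order: Rosa believed that Felix audited the sample while every critic had confirmed that Jonas laughed abruptly.

8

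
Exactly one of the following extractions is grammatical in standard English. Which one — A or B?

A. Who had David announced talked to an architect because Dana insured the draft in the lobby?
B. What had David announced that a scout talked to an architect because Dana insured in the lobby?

A

In B, the wh-phrase is extracted from inside an adjunct island (introduced by "because"), which blocks movement.
In A, the extraction path crosses only that-complement boundaries, which are transparent.
So A is grammatical.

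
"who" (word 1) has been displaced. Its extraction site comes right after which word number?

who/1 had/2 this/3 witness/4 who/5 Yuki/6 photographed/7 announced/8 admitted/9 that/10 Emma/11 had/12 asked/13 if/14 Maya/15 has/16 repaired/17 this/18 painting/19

8

The displaced element is "who" (word 1).
It is linked across 1 clause boundary (Ø).
It functions as the subject of "admitted", so the gap sits immediately after word 8 ("announced").
Base order: This witness who Yuki photographed had announced that who admitted that Emma had asked if Maya has repaired this painting.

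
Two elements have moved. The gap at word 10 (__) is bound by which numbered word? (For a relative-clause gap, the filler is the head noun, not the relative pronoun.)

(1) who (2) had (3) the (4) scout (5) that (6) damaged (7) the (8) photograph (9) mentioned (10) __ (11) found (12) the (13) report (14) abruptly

1

The marked gap is the subject of "found".
Its filler is the fronted wh-phrase "who", at word 1.
(The other dependency links word 4 to a gap after word 5.)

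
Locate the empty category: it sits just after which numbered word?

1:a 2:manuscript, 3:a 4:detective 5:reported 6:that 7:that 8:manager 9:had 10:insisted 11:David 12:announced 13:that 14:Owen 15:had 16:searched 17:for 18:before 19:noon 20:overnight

17

The displaced element is "a manuscript" (word 2).
It is linked across 3 clause boundaries (that → Ø → that).
It functions as the object of the preposition "for" of "searched", so the gap sits immediately after word 17 ("for").
Base order: A detective reported that that manager had insisted David announced that Owen had searched for a manuscript before noon overnight.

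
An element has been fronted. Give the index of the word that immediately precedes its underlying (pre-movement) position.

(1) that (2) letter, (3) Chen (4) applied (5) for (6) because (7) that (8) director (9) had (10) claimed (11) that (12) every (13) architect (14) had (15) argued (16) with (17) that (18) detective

The displaced element is "that letter" (word 2).
It functions as the object of the preposition "for" of "applied", so the gap sits immediately after word 5 ("for").
Base order: Chen applied for that letter because that director had claimed that every architect had argued with that detective.

5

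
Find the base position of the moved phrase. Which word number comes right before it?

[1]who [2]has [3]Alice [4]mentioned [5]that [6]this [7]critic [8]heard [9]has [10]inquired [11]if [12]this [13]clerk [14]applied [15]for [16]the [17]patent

8

The displaced element is "who" (word 1).
It is linked across 2 clause boundaries (that → Ø).
It functions as the subject of "inquired", so the gap sits immediately after word 8 ("heard").
Base order: Alice has mentioned that this critic heard who has inquired if this clerk applied for the patent.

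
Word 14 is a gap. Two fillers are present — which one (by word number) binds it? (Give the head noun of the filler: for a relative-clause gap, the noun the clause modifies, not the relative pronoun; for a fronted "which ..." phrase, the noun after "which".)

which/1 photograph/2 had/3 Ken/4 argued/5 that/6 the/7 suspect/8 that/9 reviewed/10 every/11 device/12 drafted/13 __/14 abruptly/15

The marked gap is the direct object of "drafted".
Its filler is the fronted wh-phrase "which photograph", at word 2.
(The other dependency links word 8 to a gap after word 9.)

2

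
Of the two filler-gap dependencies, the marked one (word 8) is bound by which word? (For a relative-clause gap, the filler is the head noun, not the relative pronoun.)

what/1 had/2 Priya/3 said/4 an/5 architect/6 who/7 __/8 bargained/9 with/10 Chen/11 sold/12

The marked gap is inside the relative clause, the subject of "bargained".
Its filler is the head noun "architect" (via "who"), at word 6.
(The other dependency links word 1 to a gap after word 12.)

6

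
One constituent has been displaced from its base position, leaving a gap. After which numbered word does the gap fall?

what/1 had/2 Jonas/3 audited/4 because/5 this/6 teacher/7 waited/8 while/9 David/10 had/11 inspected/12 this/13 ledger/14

The displaced element is "what" (word 1).
It functions as the direct object of "audited", so the gap sits immediately after word 4 ("audited").
Base order: Jonas had audited what because this teacher waited while David had inspected this ledger.

4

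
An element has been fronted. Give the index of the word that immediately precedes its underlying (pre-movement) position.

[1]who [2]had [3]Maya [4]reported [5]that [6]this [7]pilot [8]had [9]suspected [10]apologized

The displaced element is "who" (word 1).
It is linked across 2 clause boundaries (that → Ø).
It functions as the subject of "apologized", so the gap sits immediately after word 9 ("suspected").
Base order: Maya had reported that this pilot had suspected that who apologized.

9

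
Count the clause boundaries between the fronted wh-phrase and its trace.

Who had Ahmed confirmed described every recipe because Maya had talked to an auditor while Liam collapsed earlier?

"who" is extracted from the subject of "described".
Boundaries crossed, outermost first: [Ø] — 1 in total.

1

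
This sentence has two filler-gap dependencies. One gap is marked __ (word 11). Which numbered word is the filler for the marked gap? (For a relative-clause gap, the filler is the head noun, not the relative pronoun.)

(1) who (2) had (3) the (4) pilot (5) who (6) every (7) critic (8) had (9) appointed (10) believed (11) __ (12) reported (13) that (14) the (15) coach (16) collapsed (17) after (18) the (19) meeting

1

The marked gap is the subject of "reported".
Its filler is the fronted wh-phrase "who", at word 1.
(The other dependency links word 4 to a gap after word 9.)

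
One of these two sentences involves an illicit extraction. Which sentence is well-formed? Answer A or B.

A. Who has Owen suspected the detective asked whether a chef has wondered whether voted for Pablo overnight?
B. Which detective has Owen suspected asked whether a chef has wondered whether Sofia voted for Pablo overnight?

In A, the wh-phrase is extracted from inside a wh-island (introduced by "whether"), which blocks movement.
In B, the extraction path crosses only that-complement boundaries, which are transparent.
So B is grammatical.

B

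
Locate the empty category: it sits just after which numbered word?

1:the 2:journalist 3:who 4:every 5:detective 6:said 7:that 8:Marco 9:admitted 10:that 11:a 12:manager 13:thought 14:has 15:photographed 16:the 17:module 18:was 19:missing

13

The displaced element is "the journalist" (word 2).
It is linked across 3 clause boundaries (that → that → Ø).
It functions as the subject of "photographed", so the gap sits immediately after word 13 ("thought").
Base order: Every detective said that Marco admitted that a manager thought that the journalist has photographed the module.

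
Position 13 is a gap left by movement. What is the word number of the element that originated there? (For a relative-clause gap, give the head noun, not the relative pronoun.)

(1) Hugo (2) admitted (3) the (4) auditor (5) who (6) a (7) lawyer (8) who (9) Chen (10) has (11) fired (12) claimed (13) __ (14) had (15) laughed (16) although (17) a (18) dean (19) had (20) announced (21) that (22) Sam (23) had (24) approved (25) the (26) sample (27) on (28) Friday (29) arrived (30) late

The gap at 13 is the subject of "laughed", inside a relative clause.
The relative pronoun is "who" (word 5); it is bound by the head noun immediately before it.
Its filler is the head noun "auditor", at word 4.

4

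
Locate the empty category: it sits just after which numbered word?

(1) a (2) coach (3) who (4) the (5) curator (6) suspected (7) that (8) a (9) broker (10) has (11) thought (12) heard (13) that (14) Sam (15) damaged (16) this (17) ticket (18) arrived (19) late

11

The displaced element is "a coach" (word 2).
It is linked across 2 clause boundaries (that → Ø).
It functions as the subject of "heard", so the gap sits immediately after word 11 ("thought").
Base order: The curator suspected that a broker has thought that a coach heard that Sam damaged this ticket.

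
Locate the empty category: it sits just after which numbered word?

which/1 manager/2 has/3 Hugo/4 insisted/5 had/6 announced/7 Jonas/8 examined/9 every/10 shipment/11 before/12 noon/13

5

The displaced element is "which manager" (word 2).
It is linked across 1 clause boundary (Ø).
It functions as the subject of "announced", so the gap sits immediately after word 5 ("insisted").
Base order: Hugo has insisted that which manager had announced Jonas examined every shipment before noon.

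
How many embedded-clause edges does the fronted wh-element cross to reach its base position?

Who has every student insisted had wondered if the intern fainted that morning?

"who" is extracted from the subject of "wondered".
Boundaries crossed, outermost first: [Ø] — 1 in total.

1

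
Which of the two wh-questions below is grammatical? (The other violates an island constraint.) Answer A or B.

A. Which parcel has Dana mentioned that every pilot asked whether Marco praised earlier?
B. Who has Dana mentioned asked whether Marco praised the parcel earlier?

B

In A, the wh-phrase is extracted from inside a wh-island (introduced by "whether"), which blocks movement.
In B, the extraction path crosses only that-complement boundaries, which are transparent.
So B is grammatical.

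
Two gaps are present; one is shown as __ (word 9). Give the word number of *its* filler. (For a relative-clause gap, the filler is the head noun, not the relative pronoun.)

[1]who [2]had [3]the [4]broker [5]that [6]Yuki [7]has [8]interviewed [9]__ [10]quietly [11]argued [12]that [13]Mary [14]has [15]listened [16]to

The marked gap is inside the relative clause, the direct object of "interviewed".
Its filler is the head noun "broker" (via "that"), at word 4.
(The other dependency links word 1 to a gap after word 16.)

4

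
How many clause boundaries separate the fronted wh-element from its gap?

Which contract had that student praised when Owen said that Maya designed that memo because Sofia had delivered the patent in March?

0

"which contract" originates inside the matrix clause — no clause boundary is crossed.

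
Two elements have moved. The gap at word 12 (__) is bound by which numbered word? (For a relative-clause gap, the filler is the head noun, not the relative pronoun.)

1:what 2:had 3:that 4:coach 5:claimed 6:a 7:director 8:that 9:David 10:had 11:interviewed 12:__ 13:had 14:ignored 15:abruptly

7

The marked gap is inside the relative clause, the direct object of "interviewed".
Its filler is the head noun "director" (via "that"), at word 7.
(The other dependency links word 1 to a gap after word 14.)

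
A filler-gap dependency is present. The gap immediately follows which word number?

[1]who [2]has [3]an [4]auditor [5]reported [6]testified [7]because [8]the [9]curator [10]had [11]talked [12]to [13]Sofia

The displaced element is "who" (word 1).
It is linked across 1 clause boundary (Ø).
It functions as the subject of "testified", so the gap sits immediately after word 5 ("reported").
Base order: An auditor has reported who testified because the curator had talked to Sofia.

5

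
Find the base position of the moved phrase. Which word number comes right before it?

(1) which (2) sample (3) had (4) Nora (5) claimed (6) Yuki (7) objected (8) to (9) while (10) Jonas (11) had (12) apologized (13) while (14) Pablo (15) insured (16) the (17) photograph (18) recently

The displaced element is "which sample" (word 2).
It is linked across 1 clause boundary (Ø).
It functions as the object of the preposition "to" of "objected", so the gap sits immediately after word 8 ("to").
Base order: Nora had claimed Yuki objected to which sample while Jonas had apologized while Pablo insured the photograph recently.

8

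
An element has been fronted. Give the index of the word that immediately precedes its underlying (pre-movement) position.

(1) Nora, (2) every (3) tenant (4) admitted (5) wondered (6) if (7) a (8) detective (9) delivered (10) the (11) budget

The displaced element is "Nora" (word 1).
It is linked across 1 clause boundary (Ø).
It functions as the subject of "wondered", so the gap sits immediately after word 4 ("admitted").
Base order: Every tenant admitted that Nora wondered if a detective delivered the budget.

4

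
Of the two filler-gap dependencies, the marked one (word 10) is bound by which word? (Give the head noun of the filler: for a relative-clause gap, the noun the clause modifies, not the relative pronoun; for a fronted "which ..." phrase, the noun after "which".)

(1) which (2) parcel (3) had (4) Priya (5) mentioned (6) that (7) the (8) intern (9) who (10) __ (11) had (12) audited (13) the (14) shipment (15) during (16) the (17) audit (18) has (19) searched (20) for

The marked gap is inside the relative clause, the subject of "audited".
Its filler is the head noun "intern" (via "who"), at word 8.
(The other dependency links word 2 to a gap after word 20.)

8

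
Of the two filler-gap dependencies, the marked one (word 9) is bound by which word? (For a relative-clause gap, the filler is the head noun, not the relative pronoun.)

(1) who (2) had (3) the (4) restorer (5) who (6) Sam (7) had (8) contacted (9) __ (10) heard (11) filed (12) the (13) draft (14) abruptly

4

The marked gap is inside the relative clause, the direct object of "contacted".
Its filler is the head noun "restorer" (via "who"), at word 4.
(The other dependency links word 1 to a gap after word 10.)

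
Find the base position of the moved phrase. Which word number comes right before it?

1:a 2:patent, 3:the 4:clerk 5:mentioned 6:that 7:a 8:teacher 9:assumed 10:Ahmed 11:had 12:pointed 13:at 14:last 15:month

13

The displaced element is "a patent" (word 2).
It is linked across 2 clause boundaries (that → Ø).
It functions as the object of the preposition "at" of "pointed", so the gap sits immediately after word 13 ("at").
Base order: The clerk mentioned that a teacher assumed Ahmed had pointed at a patent last month.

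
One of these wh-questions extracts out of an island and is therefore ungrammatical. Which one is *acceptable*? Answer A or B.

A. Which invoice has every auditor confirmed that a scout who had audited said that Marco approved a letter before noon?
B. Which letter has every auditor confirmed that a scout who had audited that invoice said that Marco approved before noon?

In A, the wh-phrase is extracted from inside a complex-NP island (relative clause) (introduced by "who"), which blocks movement.
In B, the extraction path crosses only that-complement boundaries, which are transparent.
So B is grammatical.

B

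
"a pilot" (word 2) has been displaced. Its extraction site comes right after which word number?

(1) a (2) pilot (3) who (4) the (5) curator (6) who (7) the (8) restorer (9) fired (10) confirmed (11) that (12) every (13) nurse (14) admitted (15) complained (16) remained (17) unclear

The displaced element is "a pilot" (word 2).
It is linked across 2 clause boundaries (that → Ø).
It functions as the subject of "complained", so the gap sits immediately after word 14 ("admitted").
Base order: The curator who the restorer fired confirmed that every nurse admitted that a pilot complained.

14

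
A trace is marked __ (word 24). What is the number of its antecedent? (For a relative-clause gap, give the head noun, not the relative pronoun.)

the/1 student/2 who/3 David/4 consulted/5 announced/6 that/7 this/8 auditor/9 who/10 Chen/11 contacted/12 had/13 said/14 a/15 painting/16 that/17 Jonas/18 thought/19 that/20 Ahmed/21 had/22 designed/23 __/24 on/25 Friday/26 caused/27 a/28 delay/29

The gap at 24 is the object of "designed", inside a relative clause.
The relative pronoun is "that" (word 17); it is bound by the head noun immediately before it.
Its filler is the head noun "painting", at word 16.

16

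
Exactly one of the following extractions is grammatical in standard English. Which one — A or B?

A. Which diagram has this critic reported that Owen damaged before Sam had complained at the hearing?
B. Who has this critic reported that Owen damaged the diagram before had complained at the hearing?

In B, the wh-phrase is extracted from inside an adjunct island (introduced by "before"), which blocks movement.
In A, the extraction path crosses only that-complement boundaries, which are transparent.
So A is grammatical.

A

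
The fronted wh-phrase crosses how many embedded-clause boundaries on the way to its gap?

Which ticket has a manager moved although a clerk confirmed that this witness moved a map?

"which ticket" originates inside the matrix clause — no clause boundary is crossed.

0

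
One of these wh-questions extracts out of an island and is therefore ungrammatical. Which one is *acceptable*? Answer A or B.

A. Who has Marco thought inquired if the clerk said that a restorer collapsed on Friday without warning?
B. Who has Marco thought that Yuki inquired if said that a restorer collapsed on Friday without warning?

A

In B, the wh-phrase is extracted from inside a wh-island (introduced by "if"), which blocks movement.
In A, the extraction path crosses only that-complement boundaries, which are transparent.
So A is grammatical.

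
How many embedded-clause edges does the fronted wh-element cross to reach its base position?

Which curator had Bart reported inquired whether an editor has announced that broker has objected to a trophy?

1

"which curator" is extracted from the subject of "inquired".
Boundaries crossed, outermost first: [Ø] — 1 in total.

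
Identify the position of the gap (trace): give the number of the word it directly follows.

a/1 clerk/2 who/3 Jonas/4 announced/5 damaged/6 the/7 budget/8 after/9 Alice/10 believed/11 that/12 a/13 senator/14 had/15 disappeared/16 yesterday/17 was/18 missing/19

5

The displaced element is "a clerk" (word 2).
It is linked across 1 clause boundary (Ø).
It functions as the subject of "damaged", so the gap sits immediately after word 5 ("announced").
Base order: Jonas announced that a clerk damaged the budget after Alice believed that a senator had disappeared yesterday.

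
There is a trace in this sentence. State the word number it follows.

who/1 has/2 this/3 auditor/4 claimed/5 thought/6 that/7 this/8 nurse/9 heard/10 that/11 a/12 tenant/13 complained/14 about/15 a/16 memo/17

5

The displaced element is "who" (word 1).
It is linked across 1 clause boundary (Ø).
It functions as the subject of "thought", so the gap sits immediately after word 5 ("claimed").
Base order: This auditor has claimed that who thought that this nurse heard that a tenant complained about a memo.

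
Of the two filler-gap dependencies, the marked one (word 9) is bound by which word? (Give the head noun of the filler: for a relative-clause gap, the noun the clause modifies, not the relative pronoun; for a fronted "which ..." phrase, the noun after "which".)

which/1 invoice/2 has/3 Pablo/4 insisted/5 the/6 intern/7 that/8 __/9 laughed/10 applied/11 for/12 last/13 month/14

7

The marked gap is inside the relative clause, the subject of "laughed".
Its filler is the head noun "intern" (via "that"), at word 7.
(The other dependency links word 2 to a gap after word 12.)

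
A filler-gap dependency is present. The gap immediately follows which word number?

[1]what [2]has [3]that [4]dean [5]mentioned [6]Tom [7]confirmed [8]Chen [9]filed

The displaced element is "what" (word 1).
It is linked across 2 clause boundaries (Ø → Ø).
It functions as the direct object of "filed", so the gap sits immediately after word 9 ("filed").
Base order: That dean has mentioned Tom confirmed Chen filed what.

9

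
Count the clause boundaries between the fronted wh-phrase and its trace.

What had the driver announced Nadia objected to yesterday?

"what" is extracted from the PP object of "objected".
Boundaries crossed, outermost first: [Ø] — 1 in total.

1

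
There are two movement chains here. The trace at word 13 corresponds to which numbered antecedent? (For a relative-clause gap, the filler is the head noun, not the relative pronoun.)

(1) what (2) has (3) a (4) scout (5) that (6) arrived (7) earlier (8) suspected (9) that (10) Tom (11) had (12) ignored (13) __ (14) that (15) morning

1

The marked gap is the direct object of "ignored".
Its filler is the fronted wh-phrase "what", at word 1.
(The other dependency links word 4 to a gap after word 5.)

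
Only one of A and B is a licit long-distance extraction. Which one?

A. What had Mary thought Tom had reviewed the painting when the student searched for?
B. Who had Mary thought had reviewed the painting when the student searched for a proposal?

In A, the wh-phrase is extracted from inside an adjunct island (introduced by "when"), which blocks movement.
In B, the extraction path crosses only that-complement boundaries, which are transparent.
So B is grammatical.

B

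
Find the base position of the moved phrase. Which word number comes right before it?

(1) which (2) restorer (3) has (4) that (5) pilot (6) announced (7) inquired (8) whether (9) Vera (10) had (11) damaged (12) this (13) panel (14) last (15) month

The displaced element is "which restorer" (word 2).
It is linked across 1 clause boundary (Ø).
It functions as the subject of "inquired", so the gap sits immediately after word 6 ("announced").
Base order: That pilot has announced which restorer inquired whether Vera had damaged this panel last month.

6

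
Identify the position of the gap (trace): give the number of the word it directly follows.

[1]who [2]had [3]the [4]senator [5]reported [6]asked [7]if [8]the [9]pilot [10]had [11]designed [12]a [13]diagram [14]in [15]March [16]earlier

5

The displaced element is "who" (word 1).
It is linked across 1 clause boundary (Ø).
It functions as the subject of "asked", so the gap sits immediately after word 5 ("reported").
Base order: The senator had reported that who asked if the pilot had designed a diagram in March earlier.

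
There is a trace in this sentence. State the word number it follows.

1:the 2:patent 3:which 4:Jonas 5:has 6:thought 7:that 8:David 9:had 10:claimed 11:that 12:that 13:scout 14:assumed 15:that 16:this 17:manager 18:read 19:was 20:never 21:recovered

The displaced element is "the patent" (word 2).
It is linked across 3 clause boundaries (that → that → that).
It functions as the direct object of "read", so the gap sits immediately after word 18 ("read").
Base order: Jonas has thought that David had claimed that that scout assumed that this manager read the patent.

18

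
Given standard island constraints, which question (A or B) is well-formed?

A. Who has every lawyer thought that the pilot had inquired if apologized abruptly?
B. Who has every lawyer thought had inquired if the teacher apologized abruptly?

In A, the wh-phrase is extracted from inside a wh-island (introduced by "if"), which blocks movement.
In B, the extraction path crosses only that-complement boundaries, which are transparent.
So B is grammatical.

B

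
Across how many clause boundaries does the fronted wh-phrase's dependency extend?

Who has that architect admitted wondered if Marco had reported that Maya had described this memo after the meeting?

1

"who" is extracted from the subject of "wondered".
Boundaries crossed, outermost first: [Ø] — 1 in total.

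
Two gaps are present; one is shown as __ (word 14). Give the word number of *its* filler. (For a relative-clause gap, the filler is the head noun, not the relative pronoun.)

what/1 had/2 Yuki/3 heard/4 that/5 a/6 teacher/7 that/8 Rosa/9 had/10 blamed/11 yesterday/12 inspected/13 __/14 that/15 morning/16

1

The marked gap is the direct object of "inspected".
Its filler is the fronted wh-phrase "what", at word 1.
(The other dependency links word 7 to a gap after word 11.)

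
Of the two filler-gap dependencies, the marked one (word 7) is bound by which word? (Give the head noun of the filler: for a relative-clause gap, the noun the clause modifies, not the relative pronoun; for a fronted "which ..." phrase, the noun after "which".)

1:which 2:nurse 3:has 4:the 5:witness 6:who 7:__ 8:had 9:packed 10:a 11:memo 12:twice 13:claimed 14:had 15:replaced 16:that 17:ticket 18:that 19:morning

5

The marked gap is inside the relative clause, the subject of "packed".
Its filler is the head noun "witness" (via "who"), at word 5.
(The other dependency links word 2 to a gap after word 13.)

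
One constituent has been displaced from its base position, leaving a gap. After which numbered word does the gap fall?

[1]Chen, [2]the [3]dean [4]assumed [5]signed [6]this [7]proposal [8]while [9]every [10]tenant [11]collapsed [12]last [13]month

The displaced element is "Chen" (word 1).
It is linked across 1 clause boundary (Ø).
It functions as the subject of "signed", so the gap sits immediately after word 4 ("assumed").
Base order: The dean assumed that Chen signed this proposal while every tenant collapsed last month.

4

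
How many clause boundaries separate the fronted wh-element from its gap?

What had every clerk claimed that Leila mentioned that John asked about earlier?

"what" is extracted from the PP object of "asked".
Boundaries crossed, outermost first: [that], [that] — 2 in total.

2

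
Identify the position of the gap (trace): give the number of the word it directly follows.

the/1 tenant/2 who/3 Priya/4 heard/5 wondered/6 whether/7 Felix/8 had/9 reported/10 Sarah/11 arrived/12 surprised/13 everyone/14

5

The displaced element is "the tenant" (word 2).
It is linked across 1 clause boundary (Ø).
It functions as the subject of "wondered", so the gap sits immediately after word 5 ("heard").
Base order: Priya heard that the tenant wondered whether Felix had reported Sarah arrived.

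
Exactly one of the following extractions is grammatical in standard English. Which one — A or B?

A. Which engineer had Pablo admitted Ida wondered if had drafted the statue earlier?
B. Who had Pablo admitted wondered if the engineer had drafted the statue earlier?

In A, the wh-phrase is extracted from inside a wh-island (introduced by "if"), which blocks movement.
In B, the extraction path crosses only that-complement boundaries, which are transparent.
So B is grammatical.

B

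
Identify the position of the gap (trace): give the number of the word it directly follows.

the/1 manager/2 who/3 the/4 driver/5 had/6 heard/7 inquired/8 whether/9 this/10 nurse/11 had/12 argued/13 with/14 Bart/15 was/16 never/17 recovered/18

The displaced element is "the manager" (word 2).
It is linked across 1 clause boundary (Ø).
It functions as the subject of "inquired", so the gap sits immediately after word 7 ("heard").
Base order: The driver had heard that the manager inquired whether this nurse had argued with Bart.

7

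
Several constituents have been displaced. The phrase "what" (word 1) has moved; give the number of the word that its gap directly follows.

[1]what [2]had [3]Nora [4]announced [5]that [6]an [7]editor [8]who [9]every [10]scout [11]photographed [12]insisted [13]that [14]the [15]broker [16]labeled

The displaced element is "what" (word 1).
It is linked across 2 clause boundaries (that → that).
It functions as the direct object of "labeled", so the gap sits immediately after word 16 ("labeled").
Base order: Nora had announced that an editor who every scout photographed insisted that the broker labeled what.

16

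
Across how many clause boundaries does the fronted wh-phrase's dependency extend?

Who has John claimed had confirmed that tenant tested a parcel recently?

1

"who" is extracted from the subject of "confirmed".
Boundaries crossed, outermost first: [Ø] — 1 in total.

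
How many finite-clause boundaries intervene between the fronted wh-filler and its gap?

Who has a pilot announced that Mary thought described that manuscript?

"who" is extracted from the subject of "described".
Boundaries crossed, outermost first: [that], [Ø] — 2 in total.

2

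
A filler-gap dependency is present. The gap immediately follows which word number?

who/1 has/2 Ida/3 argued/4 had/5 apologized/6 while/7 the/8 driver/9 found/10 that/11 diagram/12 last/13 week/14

4

The displaced element is "who" (word 1).
It is linked across 1 clause boundary (Ø).
It functions as the subject of "apologized", so the gap sits immediately after word 4 ("argued").
Base order: Ida has argued that who had apologized while the driver found that diagram last week.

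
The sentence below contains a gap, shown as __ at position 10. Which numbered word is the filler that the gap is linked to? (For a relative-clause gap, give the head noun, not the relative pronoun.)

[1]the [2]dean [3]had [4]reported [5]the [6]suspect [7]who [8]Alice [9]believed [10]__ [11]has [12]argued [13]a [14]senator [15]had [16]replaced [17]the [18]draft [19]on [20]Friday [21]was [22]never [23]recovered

The gap at 10 is the subject of "argued", inside a relative clause.
The relative pronoun is "who" (word 7); it is bound by the head noun immediately before it.
Its filler is the head noun "suspect", at word 6.

6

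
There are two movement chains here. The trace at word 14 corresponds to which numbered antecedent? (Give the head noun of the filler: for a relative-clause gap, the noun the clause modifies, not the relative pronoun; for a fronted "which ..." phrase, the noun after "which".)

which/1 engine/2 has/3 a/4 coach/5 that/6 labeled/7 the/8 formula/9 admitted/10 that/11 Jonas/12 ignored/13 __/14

The marked gap is the direct object of "ignored".
Its filler is the fronted wh-phrase "which engine", at word 2.
(The other dependency links word 5 to a gap after word 6.)

2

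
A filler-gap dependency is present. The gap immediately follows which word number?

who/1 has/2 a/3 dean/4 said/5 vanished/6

The displaced element is "who" (word 1).
It is linked across 1 clause boundary (Ø).
It functions as the subject of "vanished", so the gap sits immediately after word 5 ("said").
Base order: A dean has said who vanished.

5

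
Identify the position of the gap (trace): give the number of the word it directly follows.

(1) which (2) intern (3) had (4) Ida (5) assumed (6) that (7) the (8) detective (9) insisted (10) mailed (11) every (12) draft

The displaced element is "which intern" (word 2).
It is linked across 2 clause boundaries (that → Ø).
It functions as the subject of "mailed", so the gap sits immediately after word 9 ("insisted").
Base order: Ida had assumed that the detective insisted which intern mailed every draft.

9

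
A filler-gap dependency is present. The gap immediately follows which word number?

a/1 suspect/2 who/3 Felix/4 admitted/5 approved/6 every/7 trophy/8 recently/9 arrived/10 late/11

5

The displaced element is "a suspect" (word 2).
It is linked across 1 clause boundary (Ø).
It functions as the subject of "approved", so the gap sits immediately after word 5 ("admitted").
Base order: Felix admitted that a suspect approved every trophy recently.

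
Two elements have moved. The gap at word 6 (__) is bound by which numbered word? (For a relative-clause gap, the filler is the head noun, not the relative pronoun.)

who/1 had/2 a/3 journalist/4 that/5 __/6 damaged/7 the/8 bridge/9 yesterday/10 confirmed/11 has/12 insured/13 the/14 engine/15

4

The marked gap is inside the relative clause, the subject of "damaged".
Its filler is the head noun "journalist" (via "that"), at word 4.
(The other dependency links word 1 to a gap after word 11.)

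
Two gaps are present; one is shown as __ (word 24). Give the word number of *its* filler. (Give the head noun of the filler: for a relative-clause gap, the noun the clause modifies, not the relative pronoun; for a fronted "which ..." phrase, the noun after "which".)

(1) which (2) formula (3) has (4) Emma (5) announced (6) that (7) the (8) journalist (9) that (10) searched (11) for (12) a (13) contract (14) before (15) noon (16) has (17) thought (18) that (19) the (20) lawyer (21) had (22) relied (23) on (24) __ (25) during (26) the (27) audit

2

The marked gap is the object of the preposition "on" of "relied".
Its filler is the fronted wh-phrase "which formula", at word 2.
(The other dependency links word 8 to a gap after word 9.)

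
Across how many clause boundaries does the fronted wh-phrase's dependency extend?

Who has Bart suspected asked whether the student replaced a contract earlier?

1

"who" is extracted from the subject of "asked".
Boundaries crossed, outermost first: [Ø] — 1 in total.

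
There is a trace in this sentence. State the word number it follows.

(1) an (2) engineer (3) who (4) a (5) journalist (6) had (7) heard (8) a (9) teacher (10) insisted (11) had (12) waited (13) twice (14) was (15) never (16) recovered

10

The displaced element is "an engineer" (word 2).
It is linked across 2 clause boundaries (Ø → Ø).
It functions as the subject of "waited", so the gap sits immediately after word 10 ("insisted").
Base order: A journalist had heard a teacher insisted that an engineer had waited twice.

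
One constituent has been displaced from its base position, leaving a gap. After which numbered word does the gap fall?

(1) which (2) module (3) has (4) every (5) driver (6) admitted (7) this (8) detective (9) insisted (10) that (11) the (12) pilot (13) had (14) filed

The displaced element is "which module" (word 2).
It is linked across 2 clause boundaries (Ø → that).
It functions as the direct object of "filed", so the gap sits immediately after word 14 ("filed").
Base order: Every driver has admitted this detective insisted that the pilot had filed which module.

14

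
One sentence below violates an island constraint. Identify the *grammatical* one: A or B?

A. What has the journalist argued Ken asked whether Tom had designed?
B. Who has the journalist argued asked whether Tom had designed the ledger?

B

In A, the wh-phrase is extracted from inside a wh-island (introduced by "whether"), which blocks movement.
In B, the extraction path crosses only that-complement boundaries, which are transparent.
So B is grammatical.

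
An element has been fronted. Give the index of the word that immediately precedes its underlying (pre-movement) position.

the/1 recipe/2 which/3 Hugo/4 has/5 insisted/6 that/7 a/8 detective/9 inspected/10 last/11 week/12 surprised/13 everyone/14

10

The displaced element is "the recipe" (word 2).
It is linked across 1 clause boundary (that).
It functions as the direct object of "inspected", so the gap sits immediately after word 10 ("inspected").
Base order: Hugo has insisted that a detective inspected the recipe last week.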